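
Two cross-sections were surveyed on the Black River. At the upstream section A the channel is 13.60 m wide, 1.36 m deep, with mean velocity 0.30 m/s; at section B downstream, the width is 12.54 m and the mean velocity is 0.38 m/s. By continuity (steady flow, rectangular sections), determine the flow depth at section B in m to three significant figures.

Q = A₁V₁ = (13.60×1.36) × 0.30 = 5.549 m³/s
d₂ = Q/(b₂ V₂) = 5.549/(12.54×0.38) = 1.164 m

1.16 m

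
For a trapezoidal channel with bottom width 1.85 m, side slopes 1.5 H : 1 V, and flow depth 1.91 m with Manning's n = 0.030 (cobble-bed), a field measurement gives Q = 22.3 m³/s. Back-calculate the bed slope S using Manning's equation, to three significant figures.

0.00530

A = (b + z·y)·y = (1.85 + 1.5×1.91)×1.91 = 9.006 m²
P = b + 2y√(1+z²) = 1.85 + 2×1.91×√(1+1.5²) = 8.737 m
R = A/P = 9.006/8.737 = 1.031 m
S = (Q·n / (1·A·R^(2/3)))² = (22.3×0.030 / (1×9.006×1.020))² = 0.005300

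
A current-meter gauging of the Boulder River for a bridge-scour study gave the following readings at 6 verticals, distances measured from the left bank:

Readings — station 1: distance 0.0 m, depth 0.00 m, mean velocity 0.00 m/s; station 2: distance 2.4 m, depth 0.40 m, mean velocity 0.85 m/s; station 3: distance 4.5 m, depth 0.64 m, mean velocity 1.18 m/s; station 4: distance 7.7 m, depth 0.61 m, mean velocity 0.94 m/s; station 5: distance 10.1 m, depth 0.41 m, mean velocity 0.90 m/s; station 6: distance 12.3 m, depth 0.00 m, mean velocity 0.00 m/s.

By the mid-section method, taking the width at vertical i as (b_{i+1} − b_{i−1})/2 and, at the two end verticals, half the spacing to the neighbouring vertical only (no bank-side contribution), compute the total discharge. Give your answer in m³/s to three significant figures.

5.22 m³/s

w_2 = (4.5 − 0.0)/2 = 2.25 m; q_2 = 0.85 × 0.40 × 2.25 = 0.7650 m³/s
w_3 = (7.7 − 2.4)/2 = 2.65 m; q_3 = 1.18 × 0.64 × 2.65 = 2.001 m³/s
w_4 = (10.1 − 4.5)/2 = 2.8 m; q_4 = 0.94 × 0.61 × 2.8 = 1.606 m³/s
w_5 = (12.3 − 7.7)/2 = 2.3 m; q_5 = 0.90 × 0.41 × 2.3 = 0.8487 m³/s
Stations 1, 6 contribute zero (depth or velocity is 0).
Q = Σ qᵢ = 5.221 m³/s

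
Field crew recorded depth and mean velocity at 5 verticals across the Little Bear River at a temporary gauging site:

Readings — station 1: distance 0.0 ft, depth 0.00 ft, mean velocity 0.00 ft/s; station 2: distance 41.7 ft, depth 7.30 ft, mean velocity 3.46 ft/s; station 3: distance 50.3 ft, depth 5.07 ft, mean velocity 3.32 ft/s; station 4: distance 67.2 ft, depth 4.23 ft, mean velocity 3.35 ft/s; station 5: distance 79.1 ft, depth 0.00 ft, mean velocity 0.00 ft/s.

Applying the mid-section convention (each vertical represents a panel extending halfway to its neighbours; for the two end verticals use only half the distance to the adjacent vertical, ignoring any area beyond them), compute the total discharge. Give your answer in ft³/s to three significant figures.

1050 ft³/s

w_2 = (50.3 − 0.0)/2 = 25.15 ft; q_2 = 3.46 × 7.30 × 25.15 = 635.2 ft³/s
w_3 = (67.2 − 41.7)/2 = 12.75 ft; q_3 = 3.32 × 5.07 × 12.75 = 214.6 ft³/s
w_4 = (79.1 − 50.3)/2 = 14.4 ft; q_4 = 3.35 × 4.23 × 14.4 = 204.1 ft³/s
Stations 1, 5 contribute zero (depth or velocity is 0).
Q = Σ qᵢ = 1054 ft³/s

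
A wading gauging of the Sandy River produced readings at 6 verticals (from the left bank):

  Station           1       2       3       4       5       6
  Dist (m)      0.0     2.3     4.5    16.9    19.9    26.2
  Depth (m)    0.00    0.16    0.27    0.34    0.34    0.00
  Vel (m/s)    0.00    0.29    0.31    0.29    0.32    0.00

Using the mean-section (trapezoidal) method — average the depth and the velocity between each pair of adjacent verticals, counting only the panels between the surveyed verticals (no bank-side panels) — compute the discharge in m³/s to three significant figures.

Panel 1-2: Δb = 2.3 m, d̄ = (0.00+0.16)/2 = 0.08, v̄ = (0.00+0.29)/2 = 0.145 → q = 2.3×0.08×0.145 = 0.02668 m³/s
Panel 2-3: Δb = 2.2 m, d̄ = (0.16+0.27)/2 = 0.215, v̄ = (0.29+0.31)/2 = 0.3 → q = 2.2×0.215×0.3 = 0.1419 m³/s
Panel 3-4: Δb = 12.4 m, d̄ = (0.27+0.34)/2 = 0.305, v̄ = (0.31+0.29)/2 = 0.3 → q = 12.4×0.305×0.3 = 1.135 m³/s
Panel 4-5: Δb = 3 m, d̄ = (0.34+0.34)/2 = 0.34, v̄ = (0.29+0.32)/2 = 0.305 → q = 3×0.34×0.305 = 0.3111 m³/s
Panel 5-6: Δb = 6.3 m, d̄ = (0.34+0.00)/2 = 0.17, v̄ = (0.32+0.00)/2 = 0.16 → q = 6.3×0.17×0.16 = 0.1714 m³/s
Q = Σ q = 1.786 m³/s

1.79 m³/s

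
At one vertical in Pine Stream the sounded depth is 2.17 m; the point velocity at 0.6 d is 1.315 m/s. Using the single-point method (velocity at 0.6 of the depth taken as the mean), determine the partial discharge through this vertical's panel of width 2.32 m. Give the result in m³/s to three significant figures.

6.62 m³/s

v̄ = v₀.₆ = 1.315 m/s
q = v̄ × d × w = 1.315 × 2.17 × 2.32 = 6.620 m³/s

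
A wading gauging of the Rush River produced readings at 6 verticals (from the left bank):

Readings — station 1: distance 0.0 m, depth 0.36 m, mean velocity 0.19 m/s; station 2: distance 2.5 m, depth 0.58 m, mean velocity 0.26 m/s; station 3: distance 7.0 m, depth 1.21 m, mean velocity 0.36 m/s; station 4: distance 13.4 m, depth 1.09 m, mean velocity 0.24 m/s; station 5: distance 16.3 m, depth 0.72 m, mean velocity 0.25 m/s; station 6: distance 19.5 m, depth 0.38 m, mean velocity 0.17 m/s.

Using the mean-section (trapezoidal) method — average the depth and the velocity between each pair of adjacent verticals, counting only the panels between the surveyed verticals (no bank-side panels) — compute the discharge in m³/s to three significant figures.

4.73 m³/s

Panel 1-2: Δb = 2.5 m, d̄ = (0.36+0.58)/2 = 0.47, v̄ = (0.19+0.26)/2 = 0.225 → q = 2.5×0.47×0.225 = 0.2644 m³/s
Panel 2-3: Δb = 4.5 m, d̄ = (0.58+1.21)/2 = 0.895, v̄ = (0.26+0.36)/2 = 0.31 → q = 4.5×0.895×0.31 = 1.249 m³/s
Panel 3-4: Δb = 6.4 m, d̄ = (1.21+1.09)/2 = 1.15, v̄ = (0.36+0.24)/2 = 0.3 → q = 6.4×1.15×0.3 = 2.208 m³/s
Panel 4-5: Δb = 2.9 m, d̄ = (1.09+0.72)/2 = 0.905, v̄ = (0.24+0.25)/2 = 0.245 → q = 2.9×0.905×0.245 = 0.6430 m³/s
Panel 5-6: Δb = 3.2 m, d̄ = (0.72+0.38)/2 = 0.55, v̄ = (0.25+0.17)/2 = 0.21 → q = 3.2×0.55×0.21 = 0.3696 m³/s
Q = Σ q = 4.734 m³/s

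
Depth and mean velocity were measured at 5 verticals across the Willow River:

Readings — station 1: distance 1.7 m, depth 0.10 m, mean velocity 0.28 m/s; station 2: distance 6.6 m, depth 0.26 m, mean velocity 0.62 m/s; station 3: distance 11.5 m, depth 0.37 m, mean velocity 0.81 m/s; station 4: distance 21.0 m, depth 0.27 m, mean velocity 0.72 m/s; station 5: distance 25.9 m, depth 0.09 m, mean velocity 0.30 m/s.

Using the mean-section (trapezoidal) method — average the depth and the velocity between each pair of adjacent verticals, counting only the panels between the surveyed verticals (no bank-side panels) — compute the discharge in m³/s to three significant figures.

4.28 m³/s

Panel 1-2: Δb = 4.9 m, d̄ = (0.10+0.26)/2 = 0.18, v̄ = (0.28+0.62)/2 = 0.45 → q = 4.9×0.18×0.45 = 0.3969 m³/s
Panel 2-3: Δb = 4.9 m, d̄ = (0.26+0.37)/2 = 0.315, v̄ = (0.62+0.81)/2 = 0.715 → q = 4.9×0.315×0.715 = 1.104 m³/s
Panel 3-4: Δb = 9.5 m, d̄ = (0.37+0.27)/2 = 0.32, v̄ = (0.81+0.72)/2 = 0.765 → q = 9.5×0.32×0.765 = 2.326 m³/s
Panel 4-5: Δb = 4.9 m, d̄ = (0.27+0.09)/2 = 0.18, v̄ = (0.72+0.30)/2 = 0.51 → q = 4.9×0.18×0.51 = 0.4498 m³/s
Q = Σ q = 4.276 m³/s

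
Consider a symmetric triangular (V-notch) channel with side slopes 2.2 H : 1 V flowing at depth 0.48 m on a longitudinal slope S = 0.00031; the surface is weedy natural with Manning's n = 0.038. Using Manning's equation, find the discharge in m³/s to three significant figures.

0.0852 m³/s

A = z·y² = 2.2×0.48² = 0.5069 m²
P = 2y√(1+z²) = 2×0.48×√(1+2.2²) = 2.320 m
R = A/P = 0.5069/2.320 = 0.2185 m
Q = (1/n)·A·R^(2/3)·S^(1/2) = (1/0.038) × 0.5069 × 0.2185^(2/3) × 0.00031^(1/2) = 0.08520 m³/s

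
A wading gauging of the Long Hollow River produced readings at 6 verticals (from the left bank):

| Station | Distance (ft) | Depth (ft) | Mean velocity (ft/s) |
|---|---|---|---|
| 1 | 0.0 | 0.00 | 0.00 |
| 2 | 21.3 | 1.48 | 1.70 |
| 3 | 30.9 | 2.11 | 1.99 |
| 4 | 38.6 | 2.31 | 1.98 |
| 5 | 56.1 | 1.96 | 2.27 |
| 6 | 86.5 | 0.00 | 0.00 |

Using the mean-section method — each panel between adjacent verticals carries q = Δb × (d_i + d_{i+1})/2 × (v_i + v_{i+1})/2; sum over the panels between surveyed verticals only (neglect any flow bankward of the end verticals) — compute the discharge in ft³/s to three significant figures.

192 ft³/s

Panel 1-2: Δb = 21.3 ft, d̄ = (0.00+1.48)/2 = 0.74, v̄ = (0.00+1.70)/2 = 0.85 → q = 21.3×0.74×0.85 = 13.40 ft³/s
Panel 2-3: Δb = 9.6 ft, d̄ = (1.48+2.11)/2 = 1.795, v̄ = (1.70+1.99)/2 = 1.845 → q = 9.6×1.795×1.845 = 31.79 ft³/s
Panel 3-4: Δb = 7.7 ft, d̄ = (2.11+2.31)/2 = 2.21, v̄ = (1.99+1.98)/2 = 1.985 → q = 7.7×2.21×1.985 = 33.78 ft³/s
Panel 4-5: Δb = 17.5 ft, d̄ = (2.31+1.96)/2 = 2.135, v̄ = (1.98+2.27)/2 = 2.125 → q = 17.5×2.135×2.125 = 79.40 ft³/s
Panel 5-6: Δb = 30.4 ft, d̄ = (1.96+0.00)/2 = 0.98, v̄ = (2.27+0.00)/2 = 1.135 → q = 30.4×0.98×1.135 = 33.81 ft³/s
Q = Σ q = 192.2 ft³/s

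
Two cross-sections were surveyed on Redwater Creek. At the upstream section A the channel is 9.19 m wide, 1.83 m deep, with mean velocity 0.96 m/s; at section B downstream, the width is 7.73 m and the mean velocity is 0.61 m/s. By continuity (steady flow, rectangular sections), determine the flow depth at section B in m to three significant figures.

Q = A₁V₁ = (9.19×1.83) × 0.96 = 16.14 m³/s
d₂ = Q/(b₂ V₂) = 16.14/(7.73×0.61) = 3.424 m

3.42 m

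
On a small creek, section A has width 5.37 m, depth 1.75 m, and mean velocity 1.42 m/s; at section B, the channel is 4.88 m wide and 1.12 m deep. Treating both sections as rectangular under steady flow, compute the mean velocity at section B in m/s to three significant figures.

Q = A₁V₁ = (5.37×1.75) × 1.42 = 13.34 m³/s
A₂ = 4.88 × 1.12 = 5.466 m²
V₂ = Q/A₂ = 13.34/5.466 = 2.442 m/s

2.44 m/s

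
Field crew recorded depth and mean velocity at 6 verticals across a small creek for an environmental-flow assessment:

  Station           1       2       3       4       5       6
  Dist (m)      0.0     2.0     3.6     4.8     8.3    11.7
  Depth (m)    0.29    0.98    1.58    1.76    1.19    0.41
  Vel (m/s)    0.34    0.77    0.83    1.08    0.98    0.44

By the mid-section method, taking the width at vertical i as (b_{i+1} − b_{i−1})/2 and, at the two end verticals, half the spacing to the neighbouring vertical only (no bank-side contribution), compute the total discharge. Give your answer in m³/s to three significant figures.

12.1 m³/s

w_1 = (2.0 − 0.0)/2 = 1 m; q_1 = 0.34 × 0.29 × 1 = 0.09860 m³/s
w_2 = (3.6 − 0.0)/2 = 1.8 m; q_2 = 0.77 × 0.98 × 1.8 = 1.358 m³/s
w_3 = (4.8 − 2.0)/2 = 1.4 m; q_3 = 0.83 × 1.58 × 1.4 = 1.836 m³/s
w_4 = (8.3 − 3.6)/2 = 2.35 m; q_4 = 1.08 × 1.76 × 2.35 = 4.467 m³/s
w_5 = (11.7 − 4.8)/2 = 3.45 m; q_5 = 0.98 × 1.19 × 3.45 = 4.023 m³/s
w_6 = (11.7 − 8.3)/2 = 1.7 m; q_6 = 0.44 × 0.41 × 1.7 = 0.3067 m³/s
Q = Σ qᵢ = 12.09 m³/s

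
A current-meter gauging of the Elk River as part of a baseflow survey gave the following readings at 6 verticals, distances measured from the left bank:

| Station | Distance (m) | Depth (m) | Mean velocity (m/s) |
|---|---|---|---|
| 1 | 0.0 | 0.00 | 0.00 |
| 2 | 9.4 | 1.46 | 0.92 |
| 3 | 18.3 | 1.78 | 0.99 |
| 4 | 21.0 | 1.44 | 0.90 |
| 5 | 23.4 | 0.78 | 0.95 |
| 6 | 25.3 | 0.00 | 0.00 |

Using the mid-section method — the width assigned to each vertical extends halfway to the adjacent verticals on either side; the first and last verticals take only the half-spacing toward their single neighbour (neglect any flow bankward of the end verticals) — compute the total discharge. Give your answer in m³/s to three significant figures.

w_2 = (18.3 − 0.0)/2 = 9.15 m; q_2 = 0.92 × 1.46 × 9.15 = 12.29 m³/s
w_3 = (21.0 − 9.4)/2 = 5.8 m; q_3 = 0.99 × 1.78 × 5.8 = 10.22 m³/s
w_4 = (23.4 − 18.3)/2 = 2.55 m; q_4 = 0.90 × 1.44 × 2.55 = 3.305 m³/s
w_5 = (25.3 − 21.0)/2 = 2.15 m; q_5 = 0.95 × 0.78 × 2.15 = 1.593 m³/s
Stations 1, 6 contribute zero (depth or velocity is 0).
Q = Σ qᵢ = 27.41 m³/s

27.4 m³/s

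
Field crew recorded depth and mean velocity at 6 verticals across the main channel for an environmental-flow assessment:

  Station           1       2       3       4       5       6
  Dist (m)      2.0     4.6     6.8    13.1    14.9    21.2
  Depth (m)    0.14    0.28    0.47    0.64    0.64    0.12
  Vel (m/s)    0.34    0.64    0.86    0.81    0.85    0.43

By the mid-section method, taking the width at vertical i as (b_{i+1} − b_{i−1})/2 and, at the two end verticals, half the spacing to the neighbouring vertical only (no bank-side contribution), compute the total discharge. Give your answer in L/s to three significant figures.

6680 L/s

w_1 = (4.6 − 2.0)/2 = 1.3 m; q_1 = 0.34 × 0.14 × 1.3 = 0.06188 m³/s
w_2 = (6.8 − 2.0)/2 = 2.4 m; q_2 = 0.64 × 0.28 × 2.4 = 0.4301 m³/s
w_3 = (13.1 − 4.6)/2 = 4.25 m; q_3 = 0.86 × 0.47 × 4.25 = 1.718 m³/s
w_4 = (14.9 − 6.8)/2 = 4.05 m; q_4 = 0.81 × 0.64 × 4.05 = 2.100 m³/s
w_5 = (21.2 − 13.1)/2 = 4.05 m; q_5 = 0.85 × 0.64 × 4.05 = 2.203 m³/s
w_6 = (21.2 − 14.9)/2 = 3.15 m; q_6 = 0.43 × 0.12 × 3.15 = 0.1625 m³/s
Q = Σ qᵢ = 6.675 m³/s
= 6.675 × 1000 = 6675 L/s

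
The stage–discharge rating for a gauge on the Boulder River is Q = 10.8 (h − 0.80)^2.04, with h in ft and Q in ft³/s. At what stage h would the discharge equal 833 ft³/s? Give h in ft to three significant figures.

h − h₀ = (Q/C)^(1/b) = (833/10.8)^(1/2.04) = 8.416 ft
h = 0.80 + 8.416 = 9.216 ft

9.22 ft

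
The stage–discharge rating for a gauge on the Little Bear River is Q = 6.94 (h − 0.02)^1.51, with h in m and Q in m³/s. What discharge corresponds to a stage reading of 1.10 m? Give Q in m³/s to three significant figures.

7.80 m³/s

Q = 6.94 × (1.10 − 0.02)^1.51 = 6.94 × 1.08^1.51 = 7.795 m³/s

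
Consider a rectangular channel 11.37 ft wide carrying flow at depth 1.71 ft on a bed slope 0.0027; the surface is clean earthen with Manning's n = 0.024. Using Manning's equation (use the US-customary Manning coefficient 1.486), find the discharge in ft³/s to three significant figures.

75.1 ft³/s

A = b·y = 11.37 × 1.71 = 19.44 ft²
P = b + 2y = 11.37 + 2×1.71 = 14.79 ft
R = A/P = 19.44/14.79 = 1.315 ft
Q = (1.486/n)·A·R^(2/3)·S^(1/2) = (1.486/0.024) × 19.44 × 1.315^(2/3) × 0.0027^(1/2) = 75.07 ft³/s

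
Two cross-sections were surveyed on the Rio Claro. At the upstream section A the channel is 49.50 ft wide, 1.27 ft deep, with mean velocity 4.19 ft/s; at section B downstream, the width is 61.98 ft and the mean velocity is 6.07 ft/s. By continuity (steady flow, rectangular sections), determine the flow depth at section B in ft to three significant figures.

0.700 ft

Q = A₁V₁ = (49.50×1.27) × 4.19 = 263.4 ft³/s
d₂ = Q/(b₂ V₂) = 263.4/(61.98×6.07) = 0.7001 ft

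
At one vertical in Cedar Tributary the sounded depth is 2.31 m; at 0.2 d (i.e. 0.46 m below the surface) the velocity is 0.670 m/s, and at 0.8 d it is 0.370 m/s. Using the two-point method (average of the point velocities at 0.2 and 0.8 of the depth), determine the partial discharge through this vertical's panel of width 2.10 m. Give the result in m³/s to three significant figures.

2.52 m³/s

v̄ = (0.670 + 0.370) / 2 = 0.5200 m/s
q = v̄ × d × w = 0.5200 × 2.31 × 2.10 = 2.523 m³/s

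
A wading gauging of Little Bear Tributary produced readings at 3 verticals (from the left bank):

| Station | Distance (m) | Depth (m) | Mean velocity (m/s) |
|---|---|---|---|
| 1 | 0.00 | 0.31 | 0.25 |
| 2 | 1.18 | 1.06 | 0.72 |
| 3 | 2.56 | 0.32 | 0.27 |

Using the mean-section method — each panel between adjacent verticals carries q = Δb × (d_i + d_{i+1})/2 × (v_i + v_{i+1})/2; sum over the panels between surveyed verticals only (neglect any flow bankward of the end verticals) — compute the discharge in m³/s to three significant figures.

0.863 m³/s

Panel 1-2: Δb = 1.18 m, d̄ = (0.31+1.06)/2 = 0.685, v̄ = (0.25+0.72)/2 = 0.485 → q = 1.18×0.685×0.485 = 0.3920 m³/s
Panel 2-3: Δb = 1.38 m, d̄ = (1.06+0.32)/2 = 0.69, v̄ = (0.72+0.27)/2 = 0.495 → q = 1.38×0.69×0.495 = 0.4713 m³/s
Q = Σ q = 0.8634 m³/s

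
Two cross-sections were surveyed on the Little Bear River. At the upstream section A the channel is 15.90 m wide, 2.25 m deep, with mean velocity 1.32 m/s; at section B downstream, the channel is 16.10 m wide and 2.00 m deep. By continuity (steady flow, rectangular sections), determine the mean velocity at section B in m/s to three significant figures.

1.47 m/s

Q = A₁V₁ = (15.90×2.25) × 1.32 = 47.22 m³/s
A₂ = 16.10 × 2.00 = 32.20 m²
V₂ = Q/A₂ = 47.22/32.20 = 1.467 m/s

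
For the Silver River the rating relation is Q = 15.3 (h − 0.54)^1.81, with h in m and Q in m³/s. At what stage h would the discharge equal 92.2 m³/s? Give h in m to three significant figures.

3.24 m

h − h₀ = (Q/C)^(1/b) = (92.2/15.3)^(1/1.81) = 2.697 m
h = 0.54 + 2.697 = 3.237 m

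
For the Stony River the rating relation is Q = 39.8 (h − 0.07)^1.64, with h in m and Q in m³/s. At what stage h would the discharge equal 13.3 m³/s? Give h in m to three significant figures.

0.583 m

h − h₀ = (Q/C)^(1/b) = (13.3/39.8)^(1/1.64) = 0.5126 m
h = 0.07 + 0.5126 = 0.5826 m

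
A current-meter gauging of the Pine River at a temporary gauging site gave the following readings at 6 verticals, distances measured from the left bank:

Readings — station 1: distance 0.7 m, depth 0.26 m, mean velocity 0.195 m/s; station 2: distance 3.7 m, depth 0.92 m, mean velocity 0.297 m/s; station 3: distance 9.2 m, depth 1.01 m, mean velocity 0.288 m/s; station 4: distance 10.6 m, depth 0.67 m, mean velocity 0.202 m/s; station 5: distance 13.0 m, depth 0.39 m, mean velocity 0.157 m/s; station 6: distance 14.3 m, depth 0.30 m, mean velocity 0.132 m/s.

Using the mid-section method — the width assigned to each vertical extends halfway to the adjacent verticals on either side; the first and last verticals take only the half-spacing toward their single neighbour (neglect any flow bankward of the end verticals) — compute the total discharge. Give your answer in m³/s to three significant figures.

2.64 m³/s

w_1 = (3.7 − 0.7)/2 = 1.5 m; q_1 = 0.195 × 0.26 × 1.5 = 0.07605 m³/s
w_2 = (9.2 − 0.7)/2 = 4.25 m; q_2 = 0.297 × 0.92 × 4.25 = 1.161 m³/s
w_3 = (10.6 − 3.7)/2 = 3.45 m; q_3 = 0.288 × 1.01 × 3.45 = 1.004 m³/s
w_4 = (13.0 − 9.2)/2 = 1.9 m; q_4 = 0.202 × 0.67 × 1.9 = 0.2571 m³/s
w_5 = (14.3 − 10.6)/2 = 1.85 m; q_5 = 0.157 × 0.39 × 1.85 = 0.1133 m³/s
w_6 = (14.3 − 13.0)/2 = 0.65 m; q_6 = 0.132 × 0.30 × 0.65 = 0.02574 m³/s
Q = Σ qᵢ = 2.637 m³/s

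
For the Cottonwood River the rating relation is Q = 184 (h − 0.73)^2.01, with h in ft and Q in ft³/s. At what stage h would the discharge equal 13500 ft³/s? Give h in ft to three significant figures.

9.20 ft

h − h₀ = (Q/C)^(1/b) = (13500/184)^(1/2.01) = 8.475 ft
h = 0.73 + 8.475 = 9.205 ft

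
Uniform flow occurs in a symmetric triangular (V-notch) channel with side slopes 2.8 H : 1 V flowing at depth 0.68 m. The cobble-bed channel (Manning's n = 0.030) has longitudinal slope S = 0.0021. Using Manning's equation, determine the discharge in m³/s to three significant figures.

0.926 m³/s

A = z·y² = 2.8×0.68² = 1.295 m²
P = 2y√(1+z²) = 2×0.68×√(1+2.8²) = 4.044 m
R = A/P = 1.295/4.044 = 0.3202 m
Q = (1/n)·A·R^(2/3)·S^(1/2) = (1/0.030) × 1.295 × 0.3202^(2/3) × 0.0021^(1/2) = 0.9256 m³/s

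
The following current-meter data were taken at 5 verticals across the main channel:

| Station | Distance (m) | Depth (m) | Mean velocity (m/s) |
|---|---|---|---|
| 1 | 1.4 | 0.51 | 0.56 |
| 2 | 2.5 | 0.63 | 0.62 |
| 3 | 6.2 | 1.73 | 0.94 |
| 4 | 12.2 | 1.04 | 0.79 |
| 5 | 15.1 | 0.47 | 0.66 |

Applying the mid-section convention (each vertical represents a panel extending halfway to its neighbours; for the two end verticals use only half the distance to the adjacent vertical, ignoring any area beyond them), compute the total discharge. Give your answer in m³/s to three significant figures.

w_1 = (2.5 − 1.4)/2 = 0.55 m; q_1 = 0.56 × 0.51 × 0.55 = 0.1571 m³/s
w_2 = (6.2 − 1.4)/2 = 2.4 m; q_2 = 0.62 × 0.63 × 2.4 = 0.9374 m³/s
w_3 = (12.2 − 2.5)/2 = 4.85 m; q_3 = 0.94 × 1.73 × 4.85 = 7.887 m³/s
w_4 = (15.1 − 6.2)/2 = 4.45 m; q_4 = 0.79 × 1.04 × 4.45 = 3.656 m³/s
w_5 = (15.1 − 12.2)/2 = 1.45 m; q_5 = 0.66 × 0.47 × 1.45 = 0.4498 m³/s
Q = Σ qᵢ = 13.09 m³/s

13.1 m³/s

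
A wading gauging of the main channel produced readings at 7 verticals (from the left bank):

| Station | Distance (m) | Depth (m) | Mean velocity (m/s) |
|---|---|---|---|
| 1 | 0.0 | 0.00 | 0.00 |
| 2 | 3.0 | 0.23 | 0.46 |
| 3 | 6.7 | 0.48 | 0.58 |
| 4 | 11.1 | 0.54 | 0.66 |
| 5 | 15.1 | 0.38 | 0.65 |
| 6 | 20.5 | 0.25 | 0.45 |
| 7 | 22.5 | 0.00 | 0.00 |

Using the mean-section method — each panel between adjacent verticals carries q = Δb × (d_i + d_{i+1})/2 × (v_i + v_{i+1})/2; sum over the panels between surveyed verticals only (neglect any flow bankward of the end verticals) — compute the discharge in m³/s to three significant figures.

4.35 m³/s

Panel 1-2: Δb = 3 m, d̄ = (0.00+0.23)/2 = 0.115, v̄ = (0.00+0.46)/2 = 0.23 → q = 3×0.115×0.23 = 0.07935 m³/s
Panel 2-3: Δb = 3.7 m, d̄ = (0.23+0.48)/2 = 0.355, v̄ = (0.46+0.58)/2 = 0.52 → q = 3.7×0.355×0.52 = 0.6830 m³/s
Panel 3-4: Δb = 4.4 m, d̄ = (0.48+0.54)/2 = 0.51, v̄ = (0.58+0.66)/2 = 0.62 → q = 4.4×0.51×0.62 = 1.391 m³/s
Panel 4-5: Δb = 4 m, d̄ = (0.54+0.38)/2 = 0.46, v̄ = (0.66+0.65)/2 = 0.655 → q = 4×0.46×0.655 = 1.205 m³/s
Panel 5-6: Δb = 5.4 m, d̄ = (0.38+0.25)/2 = 0.315, v̄ = (0.65+0.45)/2 = 0.55 → q = 5.4×0.315×0.55 = 0.9356 m³/s
Panel 6-7: Δb = 2 m, d̄ = (0.25+0.00)/2 = 0.125, v̄ = (0.45+0.00)/2 = 0.225 → q = 2×0.125×0.225 = 0.05625 m³/s
Q = Σ q = 4.351 m³/s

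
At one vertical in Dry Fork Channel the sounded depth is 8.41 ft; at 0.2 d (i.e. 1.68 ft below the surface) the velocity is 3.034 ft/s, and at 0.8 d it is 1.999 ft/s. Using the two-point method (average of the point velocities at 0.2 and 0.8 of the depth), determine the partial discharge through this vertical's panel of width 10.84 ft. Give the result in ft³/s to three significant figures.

v̄ = (3.034 + 1.999) / 2 = 2.517 ft/s
q = v̄ × d × w = 2.517 × 8.41 × 10.84 = 229.4 ft³/s

229 ft³/s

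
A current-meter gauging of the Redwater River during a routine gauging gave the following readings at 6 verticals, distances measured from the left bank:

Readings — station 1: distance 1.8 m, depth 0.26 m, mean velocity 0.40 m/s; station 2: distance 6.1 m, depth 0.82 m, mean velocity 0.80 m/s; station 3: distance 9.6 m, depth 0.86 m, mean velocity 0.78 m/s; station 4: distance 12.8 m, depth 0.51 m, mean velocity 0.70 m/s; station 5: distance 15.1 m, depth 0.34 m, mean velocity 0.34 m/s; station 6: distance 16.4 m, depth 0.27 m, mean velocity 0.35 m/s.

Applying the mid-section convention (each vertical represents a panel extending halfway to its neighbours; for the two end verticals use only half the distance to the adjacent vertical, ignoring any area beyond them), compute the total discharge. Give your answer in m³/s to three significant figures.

w_1 = (6.1 − 1.8)/2 = 2.15 m; q_1 = 0.40 × 0.26 × 2.15 = 0.2236 m³/s
w_2 = (9.6 − 1.8)/2 = 3.9 m; q_2 = 0.80 × 0.82 × 3.9 = 2.558 m³/s
w_3 = (12.8 − 6.1)/2 = 3.35 m; q_3 = 0.78 × 0.86 × 3.35 = 2.247 m³/s
w_4 = (15.1 − 9.6)/2 = 2.75 m; q_4 = 0.70 × 0.51 × 2.75 = 0.9818 m³/s
w_5 = (16.4 − 12.8)/2 = 1.8 m; q_5 = 0.34 × 0.34 × 1.8 = 0.2081 m³/s
w_6 = (16.4 − 15.1)/2 = 0.65 m; q_6 = 0.35 × 0.27 × 0.65 = 0.06143 m³/s
Q = Σ qᵢ = 6.280 m³/s

6.28 m³/s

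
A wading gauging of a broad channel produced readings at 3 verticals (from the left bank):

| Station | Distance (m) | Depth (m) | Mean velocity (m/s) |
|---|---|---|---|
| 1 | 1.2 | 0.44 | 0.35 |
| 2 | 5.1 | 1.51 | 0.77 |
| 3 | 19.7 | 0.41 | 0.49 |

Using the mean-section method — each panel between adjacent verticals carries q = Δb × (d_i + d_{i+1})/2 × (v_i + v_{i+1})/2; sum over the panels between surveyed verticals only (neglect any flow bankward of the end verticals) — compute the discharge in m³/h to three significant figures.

Panel 1-2: Δb = 3.9 m, d̄ = (0.44+1.51)/2 = 0.975, v̄ = (0.35+0.77)/2 = 0.56 → q = 3.9×0.975×0.56 = 2.129 m³/s
Panel 2-3: Δb = 14.6 m, d̄ = (1.51+0.41)/2 = 0.96, v̄ = (0.77+0.49)/2 = 0.63 → q = 14.6×0.96×0.63 = 8.830 m³/s
Q = Σ q = 10.96 m³/s
= 10.96 × 3600 = 39450 m³/h

39500 m³/h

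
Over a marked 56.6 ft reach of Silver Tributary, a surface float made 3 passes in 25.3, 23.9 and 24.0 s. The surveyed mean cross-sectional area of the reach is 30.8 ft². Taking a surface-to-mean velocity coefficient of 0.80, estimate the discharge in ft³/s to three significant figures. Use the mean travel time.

t̄ = (25.3 + 23.9 + 24.0) / 3 = 24.4 s
v_surface = L / t̄ = 56.6 / 24.4 = 2.320 ft/s
v_mean = 0.80 × 2.320 = 1.856 ft/s
Q = A × v_mean = 30.8 × 1.856 = 57.16 ft³/s

57.2 ft³/s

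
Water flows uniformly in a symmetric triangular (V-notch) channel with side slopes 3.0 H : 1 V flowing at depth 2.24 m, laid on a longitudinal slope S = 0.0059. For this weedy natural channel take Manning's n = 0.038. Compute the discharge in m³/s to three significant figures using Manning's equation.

31.7 m³/s

A = z·y² = 3.0×2.24² = 15.05 m²
P = 2y√(1+z²) = 2×2.24×√(1+3.0²) = 14.17 m
R = A/P = 15.05/14.17 = 1.063 m
Q = (1/n)·A·R^(2/3)·S^(1/2) = (1/0.038) × 15.05 × 1.063^(2/3) × 0.0059^(1/2) = 31.68 m³/s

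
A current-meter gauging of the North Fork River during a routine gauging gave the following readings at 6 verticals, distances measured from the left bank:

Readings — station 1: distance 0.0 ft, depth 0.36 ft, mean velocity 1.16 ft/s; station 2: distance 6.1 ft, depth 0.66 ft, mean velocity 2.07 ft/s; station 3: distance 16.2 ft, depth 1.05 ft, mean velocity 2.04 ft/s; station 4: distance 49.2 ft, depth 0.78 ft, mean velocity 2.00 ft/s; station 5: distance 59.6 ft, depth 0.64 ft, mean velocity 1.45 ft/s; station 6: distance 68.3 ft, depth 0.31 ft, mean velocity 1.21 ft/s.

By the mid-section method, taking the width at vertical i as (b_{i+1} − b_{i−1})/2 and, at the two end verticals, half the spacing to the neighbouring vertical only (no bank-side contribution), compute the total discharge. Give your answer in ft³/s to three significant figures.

103 ft³/s

w_1 = (6.1 − 0.0)/2 = 3.05 ft; q_1 = 1.16 × 0.36 × 3.05 = 1.274 ft³/s
w_2 = (16.2 − 0.0)/2 = 8.1 ft; q_2 = 2.07 × 0.66 × 8.1 = 11.07 ft³/s
w_3 = (49.2 − 6.1)/2 = 21.55 ft; q_3 = 2.04 × 1.05 × 21.55 = 46.16 ft³/s
w_4 = (59.6 − 16.2)/2 = 21.7 ft; q_4 = 2.00 × 0.78 × 21.7 = 33.85 ft³/s
w_5 = (68.3 − 49.2)/2 = 9.55 ft; q_5 = 1.45 × 0.64 × 9.55 = 8.862 ft³/s
w_6 = (68.3 − 59.6)/2 = 4.35 ft; q_6 = 1.21 × 0.31 × 4.35 = 1.632 ft³/s
Q = Σ qᵢ = 102.8 ft³/s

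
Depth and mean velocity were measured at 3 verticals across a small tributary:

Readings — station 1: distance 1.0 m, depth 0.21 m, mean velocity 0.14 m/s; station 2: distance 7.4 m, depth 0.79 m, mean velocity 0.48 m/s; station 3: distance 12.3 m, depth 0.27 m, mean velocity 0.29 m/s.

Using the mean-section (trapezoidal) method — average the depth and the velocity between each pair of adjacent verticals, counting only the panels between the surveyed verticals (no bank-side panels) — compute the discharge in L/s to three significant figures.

Panel 1-2: Δb = 6.4 m, d̄ = (0.21+0.79)/2 = 0.5, v̄ = (0.14+0.48)/2 = 0.31 → q = 6.4×0.5×0.31 = 0.9920 m³/s
Panel 2-3: Δb = 4.9 m, d̄ = (0.79+0.27)/2 = 0.53, v̄ = (0.48+0.29)/2 = 0.385 → q = 4.9×0.53×0.385 = 0.9998 m³/s
Q = Σ q = 1.992 m³/s
= 1.992 × 1000 = 1992 L/s

1990 L/s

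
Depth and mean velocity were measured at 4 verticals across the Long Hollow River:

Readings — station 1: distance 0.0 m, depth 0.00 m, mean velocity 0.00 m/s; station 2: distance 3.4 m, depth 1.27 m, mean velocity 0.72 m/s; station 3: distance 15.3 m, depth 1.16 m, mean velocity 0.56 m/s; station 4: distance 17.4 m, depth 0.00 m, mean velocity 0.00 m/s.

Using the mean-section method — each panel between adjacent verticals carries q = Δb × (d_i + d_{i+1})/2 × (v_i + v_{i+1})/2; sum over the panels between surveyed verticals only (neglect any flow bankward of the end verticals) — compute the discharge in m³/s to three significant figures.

Panel 1-2: Δb = 3.4 m, d̄ = (0.00+1.27)/2 = 0.635, v̄ = (0.00+0.72)/2 = 0.36 → q = 3.4×0.635×0.36 = 0.7772 m³/s
Panel 2-3: Δb = 11.9 m, d̄ = (1.27+1.16)/2 = 1.215, v̄ = (0.72+0.56)/2 = 0.64 → q = 11.9×1.215×0.64 = 9.253 m³/s
Panel 3-4: Δb = 2.1 m, d̄ = (1.16+0.00)/2 = 0.58, v̄ = (0.56+0.00)/2 = 0.28 → q = 2.1×0.58×0.28 = 0.3410 m³/s
Q = Σ q = 10.37 m³/s

10.4 m³/s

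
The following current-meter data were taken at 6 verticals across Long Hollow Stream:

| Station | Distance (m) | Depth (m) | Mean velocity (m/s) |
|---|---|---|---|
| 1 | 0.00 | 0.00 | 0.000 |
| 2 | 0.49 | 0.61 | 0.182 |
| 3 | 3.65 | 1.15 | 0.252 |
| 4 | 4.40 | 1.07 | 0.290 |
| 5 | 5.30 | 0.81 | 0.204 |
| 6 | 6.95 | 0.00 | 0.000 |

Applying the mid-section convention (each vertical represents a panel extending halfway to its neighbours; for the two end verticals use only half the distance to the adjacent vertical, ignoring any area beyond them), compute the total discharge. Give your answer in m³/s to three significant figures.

w_2 = (3.65 − 0.00)/2 = 1.825 m; q_2 = 0.182 × 0.61 × 1.825 = 0.2026 m³/s
w_3 = (4.40 − 0.49)/2 = 1.955 m; q_3 = 0.252 × 1.15 × 1.955 = 0.5666 m³/s
w_4 = (5.30 − 3.65)/2 = 0.825 m; q_4 = 0.290 × 1.07 × 0.825 = 0.2560 m³/s
w_5 = (6.95 − 4.40)/2 = 1.275 m; q_5 = 0.204 × 0.81 × 1.275 = 0.2107 m³/s
Stations 1, 6 contribute zero (depth or velocity is 0).
Q = Σ qᵢ = 1.236 m³/s

1.24 m³/s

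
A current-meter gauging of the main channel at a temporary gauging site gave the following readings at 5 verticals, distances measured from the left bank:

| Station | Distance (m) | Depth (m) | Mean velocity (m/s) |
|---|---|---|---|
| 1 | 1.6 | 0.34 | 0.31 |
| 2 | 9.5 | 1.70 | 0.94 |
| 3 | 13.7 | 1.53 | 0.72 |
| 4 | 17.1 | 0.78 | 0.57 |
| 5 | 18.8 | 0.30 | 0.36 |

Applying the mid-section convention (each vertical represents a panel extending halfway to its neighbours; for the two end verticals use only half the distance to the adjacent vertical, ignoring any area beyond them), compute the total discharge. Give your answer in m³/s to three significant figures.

w_1 = (9.5 − 1.6)/2 = 3.95 m; q_1 = 0.31 × 0.34 × 3.95 = 0.4163 m³/s
w_2 = (13.7 − 1.6)/2 = 6.05 m; q_2 = 0.94 × 1.70 × 6.05 = 9.668 m³/s
w_3 = (17.1 − 9.5)/2 = 3.8 m; q_3 = 0.72 × 1.53 × 3.8 = 4.186 m³/s
w_4 = (18.8 − 13.7)/2 = 2.55 m; q_4 = 0.57 × 0.78 × 2.55 = 1.134 m³/s
w_5 = (18.8 − 17.1)/2 = 0.85 m; q_5 = 0.36 × 0.30 × 0.85 = 0.09180 m³/s
Q = Σ qᵢ = 15.50 m³/s

15.5 m³/s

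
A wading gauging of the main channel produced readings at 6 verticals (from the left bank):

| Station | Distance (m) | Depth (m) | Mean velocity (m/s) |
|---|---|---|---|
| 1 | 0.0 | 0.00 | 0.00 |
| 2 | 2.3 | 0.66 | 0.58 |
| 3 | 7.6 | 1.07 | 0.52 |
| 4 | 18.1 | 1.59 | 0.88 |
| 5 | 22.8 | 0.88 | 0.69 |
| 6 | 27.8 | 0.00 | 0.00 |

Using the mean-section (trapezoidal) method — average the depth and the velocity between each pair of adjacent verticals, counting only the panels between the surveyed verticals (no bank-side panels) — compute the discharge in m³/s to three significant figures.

17.8 m³/s

Panel 1-2: Δb = 2.3 m, d̄ = (0.00+0.66)/2 = 0.33, v̄ = (0.00+0.58)/2 = 0.29 → q = 2.3×0.33×0.29 = 0.2201 m³/s
Panel 2-3: Δb = 5.3 m, d̄ = (0.66+1.07)/2 = 0.865, v̄ = (0.58+0.52)/2 = 0.55 → q = 5.3×0.865×0.55 = 2.521 m³/s
Panel 3-4: Δb = 10.5 m, d̄ = (1.07+1.59)/2 = 1.33, v̄ = (0.52+0.88)/2 = 0.7 → q = 10.5×1.33×0.7 = 9.776 m³/s
Panel 4-5: Δb = 4.7 m, d̄ = (1.59+0.88)/2 = 1.235, v̄ = (0.88+0.69)/2 = 0.785 → q = 4.7×1.235×0.785 = 4.557 m³/s
Panel 5-6: Δb = 5 m, d̄ = (0.88+0.00)/2 = 0.44, v̄ = (0.69+0.00)/2 = 0.345 → q = 5×0.44×0.345 = 0.7590 m³/s
Q = Σ q = 17.83 m³/s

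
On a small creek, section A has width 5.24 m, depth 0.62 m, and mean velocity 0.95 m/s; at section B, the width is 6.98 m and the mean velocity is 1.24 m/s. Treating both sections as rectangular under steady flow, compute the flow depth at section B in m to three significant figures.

0.357 m

Q = A₁V₁ = (5.24×0.62) × 0.95 = 3.086 m³/s
d₂ = Q/(b₂ V₂) = 3.086/(6.98×1.24) = 0.3566 m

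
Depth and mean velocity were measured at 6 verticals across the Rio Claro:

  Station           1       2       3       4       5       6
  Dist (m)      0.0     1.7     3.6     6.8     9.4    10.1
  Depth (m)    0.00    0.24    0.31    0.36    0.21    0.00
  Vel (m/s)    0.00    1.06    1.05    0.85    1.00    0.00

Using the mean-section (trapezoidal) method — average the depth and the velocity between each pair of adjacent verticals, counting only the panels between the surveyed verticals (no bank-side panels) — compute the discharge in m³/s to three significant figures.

Panel 1-2: Δb = 1.7 m, d̄ = (0.00+0.24)/2 = 0.12, v̄ = (0.00+1.06)/2 = 0.53 → q = 1.7×0.12×0.53 = 0.1081 m³/s
Panel 2-3: Δb = 1.9 m, d̄ = (0.24+0.31)/2 = 0.275, v̄ = (1.06+1.05)/2 = 1.055 → q = 1.9×0.275×1.055 = 0.5512 m³/s
Panel 3-4: Δb = 3.2 m, d̄ = (0.31+0.36)/2 = 0.335, v̄ = (1.05+0.85)/2 = 0.95 → q = 3.2×0.335×0.95 = 1.018 m³/s
Panel 4-5: Δb = 2.6 m, d̄ = (0.36+0.21)/2 = 0.285, v̄ = (0.85+1.00)/2 = 0.925 → q = 2.6×0.285×0.925 = 0.6854 m³/s
Panel 5-6: Δb = 0.7 m, d̄ = (0.21+0.00)/2 = 0.105, v̄ = (1.00+0.00)/2 = 0.5 → q = 0.7×0.105×0.5 = 0.03675 m³/s
Q = Σ q = 2.400 m³/s

2.40 m³/s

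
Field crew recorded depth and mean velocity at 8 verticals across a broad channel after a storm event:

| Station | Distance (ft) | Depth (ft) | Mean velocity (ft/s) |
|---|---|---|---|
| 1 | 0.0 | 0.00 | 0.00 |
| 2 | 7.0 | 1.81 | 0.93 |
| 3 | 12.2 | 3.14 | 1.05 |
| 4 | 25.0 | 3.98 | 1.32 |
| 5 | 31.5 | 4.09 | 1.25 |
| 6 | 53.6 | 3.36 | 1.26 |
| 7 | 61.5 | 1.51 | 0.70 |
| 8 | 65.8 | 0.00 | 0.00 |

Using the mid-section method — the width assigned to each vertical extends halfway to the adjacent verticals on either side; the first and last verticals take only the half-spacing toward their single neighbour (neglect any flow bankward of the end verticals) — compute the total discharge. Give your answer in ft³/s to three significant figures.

w_2 = (12.2 − 0.0)/2 = 6.1 ft; q_2 = 0.93 × 1.81 × 6.1 = 10.27 ft³/s
w_3 = (25.0 − 7.0)/2 = 9 ft; q_3 = 1.05 × 3.14 × 9 = 29.67 ft³/s
w_4 = (31.5 − 12.2)/2 = 9.65 ft; q_4 = 1.32 × 3.98 × 9.65 = 50.70 ft³/s
w_5 = (53.6 − 25.0)/2 = 14.3 ft; q_5 = 1.25 × 4.09 × 14.3 = 73.11 ft³/s
w_6 = (61.5 − 31.5)/2 = 15 ft; q_6 = 1.26 × 3.36 × 15 = 63.50 ft³/s
w_7 = (65.8 − 53.6)/2 = 6.1 ft; q_7 = 0.70 × 1.51 × 6.1 = 6.448 ft³/s
Stations 1, 8 contribute zero (depth or velocity is 0).
Q = Σ qᵢ = 233.7 ft³/s

234 ft³/s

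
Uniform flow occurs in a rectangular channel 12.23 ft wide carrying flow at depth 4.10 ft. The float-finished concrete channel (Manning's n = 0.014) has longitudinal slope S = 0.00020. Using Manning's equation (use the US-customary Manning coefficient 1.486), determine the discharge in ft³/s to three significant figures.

A = b·y = 12.23 × 4.10 = 50.14 ft²
P = b + 2y = 12.23 + 2×4.10 = 20.43 ft
R = A/P = 50.14/20.43 = 2.454 ft
Q = (1.486/n)·A·R^(2/3)·S^(1/2) = (1.486/0.014) × 50.14 × 2.454^(2/3) × 0.00020^(1/2) = 137.0 ft³/s

137 ft³/s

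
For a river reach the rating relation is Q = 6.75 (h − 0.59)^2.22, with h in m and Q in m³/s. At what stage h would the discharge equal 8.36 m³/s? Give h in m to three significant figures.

h − h₀ = (Q/C)^(1/b) = (8.36/6.75)^(1/2.22) = 1.101 m
h = 0.59 + 1.101 = 1.691 m

1.69 m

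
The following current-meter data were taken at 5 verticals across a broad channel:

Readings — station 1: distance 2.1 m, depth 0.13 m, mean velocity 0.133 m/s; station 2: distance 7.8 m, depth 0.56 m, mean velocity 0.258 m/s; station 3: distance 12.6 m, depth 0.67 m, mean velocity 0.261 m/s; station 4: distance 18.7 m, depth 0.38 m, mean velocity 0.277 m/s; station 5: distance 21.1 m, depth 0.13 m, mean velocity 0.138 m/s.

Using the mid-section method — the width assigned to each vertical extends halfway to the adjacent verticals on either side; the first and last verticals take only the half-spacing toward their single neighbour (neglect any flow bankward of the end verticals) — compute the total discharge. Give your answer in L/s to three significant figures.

w_1 = (7.8 − 2.1)/2 = 2.85 m; q_1 = 0.133 × 0.13 × 2.85 = 0.04928 m³/s
w_2 = (12.6 − 2.1)/2 = 5.25 m; q_2 = 0.258 × 0.56 × 5.25 = 0.7585 m³/s
w_3 = (18.7 − 7.8)/2 = 5.45 m; q_3 = 0.261 × 0.67 × 5.45 = 0.9530 m³/s
w_4 = (21.1 − 12.6)/2 = 4.25 m; q_4 = 0.277 × 0.38 × 4.25 = 0.4474 m³/s
w_5 = (21.1 − 18.7)/2 = 1.2 m; q_5 = 0.138 × 0.13 × 1.2 = 0.02153 m³/s
Q = Σ qᵢ = 2.230 m³/s
= 2.230 × 1000 = 2230 L/s

2230 L/s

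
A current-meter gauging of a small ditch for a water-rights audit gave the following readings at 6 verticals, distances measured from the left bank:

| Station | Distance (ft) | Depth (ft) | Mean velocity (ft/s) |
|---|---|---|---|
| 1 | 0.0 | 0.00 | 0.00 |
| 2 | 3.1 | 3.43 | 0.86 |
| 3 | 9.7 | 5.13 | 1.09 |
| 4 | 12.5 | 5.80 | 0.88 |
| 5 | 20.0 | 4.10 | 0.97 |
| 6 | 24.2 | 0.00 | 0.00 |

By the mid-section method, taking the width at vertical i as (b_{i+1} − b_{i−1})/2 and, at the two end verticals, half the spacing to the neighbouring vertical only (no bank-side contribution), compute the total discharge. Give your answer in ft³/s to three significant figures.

90.1 ft³/s

w_2 = (9.7 − 0.0)/2 = 4.85 ft; q_2 = 0.86 × 3.43 × 4.85 = 14.31 ft³/s
w_3 = (12.5 − 3.1)/2 = 4.7 ft; q_3 = 1.09 × 5.13 × 4.7 = 26.28 ft³/s
w_4 = (20.0 − 9.7)/2 = 5.15 ft; q_4 = 0.88 × 5.80 × 5.15 = 26.29 ft³/s
w_5 = (24.2 − 12.5)/2 = 5.85 ft; q_5 = 0.97 × 4.10 × 5.85 = 23.27 ft³/s
Stations 1, 6 contribute zero (depth or velocity is 0).
Q = Σ qᵢ = 90.14 ft³/s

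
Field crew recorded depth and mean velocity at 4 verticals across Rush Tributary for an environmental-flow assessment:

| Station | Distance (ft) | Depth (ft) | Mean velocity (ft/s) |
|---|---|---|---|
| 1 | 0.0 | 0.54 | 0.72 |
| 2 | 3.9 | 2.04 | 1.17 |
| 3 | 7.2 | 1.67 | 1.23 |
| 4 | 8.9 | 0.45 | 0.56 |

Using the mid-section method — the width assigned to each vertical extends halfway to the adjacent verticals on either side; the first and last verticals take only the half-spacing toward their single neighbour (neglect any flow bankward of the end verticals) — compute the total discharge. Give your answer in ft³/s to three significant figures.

14.7 ft³/s

w_1 = (3.9 − 0.0)/2 = 1.95 ft; q_1 = 0.72 × 0.54 × 1.95 = 0.7582 ft³/s
w_2 = (7.2 − 0.0)/2 = 3.6 ft; q_2 = 1.17 × 2.04 × 3.6 = 8.592 ft³/s
w_3 = (8.9 − 3.9)/2 = 2.5 ft; q_3 = 1.23 × 1.67 × 2.5 = 5.135 ft³/s
w_4 = (8.9 − 7.2)/2 = 0.85 ft; q_4 = 0.56 × 0.45 × 0.85 = 0.2142 ft³/s
Q = Σ qᵢ = 14.70 ft³/s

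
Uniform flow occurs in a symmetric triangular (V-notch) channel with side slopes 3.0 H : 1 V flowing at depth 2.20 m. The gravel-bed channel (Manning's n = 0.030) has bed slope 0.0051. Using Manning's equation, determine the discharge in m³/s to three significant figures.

35.6 m³/s

A = z·y² = 3.0×2.20² = 14.52 m²
P = 2y√(1+z²) = 2×2.20×√(1+3.0²) = 13.91 m
R = A/P = 14.52/13.91 = 1.044 m
Q = (1/n)·A·R^(2/3)·S^(1/2) = (1/0.030) × 14.52 × 1.044^(2/3) × 0.0051^(1/2) = 35.56 m³/s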